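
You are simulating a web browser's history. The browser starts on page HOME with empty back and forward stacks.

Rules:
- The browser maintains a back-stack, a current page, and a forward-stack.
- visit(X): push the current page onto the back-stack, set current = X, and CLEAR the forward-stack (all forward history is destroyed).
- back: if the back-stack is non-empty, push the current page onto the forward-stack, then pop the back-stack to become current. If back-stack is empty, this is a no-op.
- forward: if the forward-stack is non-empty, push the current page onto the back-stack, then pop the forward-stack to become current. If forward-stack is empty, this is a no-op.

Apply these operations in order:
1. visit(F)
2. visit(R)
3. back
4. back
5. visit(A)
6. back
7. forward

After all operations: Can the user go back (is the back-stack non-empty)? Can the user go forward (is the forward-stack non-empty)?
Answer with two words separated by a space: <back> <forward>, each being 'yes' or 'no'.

After 1 (visit(F)): cur=F back=1 fwd=0
After 2 (visit(R)): cur=R back=2 fwd=0
After 3 (back): cur=F back=1 fwd=1
After 4 (back): cur=HOME back=0 fwd=2
After 5 (visit(A)): cur=A back=1 fwd=0
After 6 (back): cur=HOME back=0 fwd=1
After 7 (forward): cur=A back=1 fwd=0

Answer: yes no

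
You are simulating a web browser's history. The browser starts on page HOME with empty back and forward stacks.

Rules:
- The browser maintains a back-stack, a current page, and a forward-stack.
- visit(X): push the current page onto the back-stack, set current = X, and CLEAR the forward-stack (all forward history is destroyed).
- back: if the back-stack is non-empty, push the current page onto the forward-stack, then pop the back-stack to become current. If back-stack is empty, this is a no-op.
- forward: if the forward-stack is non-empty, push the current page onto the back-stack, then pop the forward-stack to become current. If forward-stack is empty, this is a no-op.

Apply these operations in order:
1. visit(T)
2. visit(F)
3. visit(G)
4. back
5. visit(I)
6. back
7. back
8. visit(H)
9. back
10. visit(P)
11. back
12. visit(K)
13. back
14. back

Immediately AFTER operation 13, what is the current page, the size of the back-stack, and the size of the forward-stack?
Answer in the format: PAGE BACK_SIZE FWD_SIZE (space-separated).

After 1 (visit(T)): cur=T back=1 fwd=0
After 2 (visit(F)): cur=F back=2 fwd=0
After 3 (visit(G)): cur=G back=3 fwd=0
After 4 (back): cur=F back=2 fwd=1
After 5 (visit(I)): cur=I back=3 fwd=0
After 6 (back): cur=F back=2 fwd=1
After 7 (back): cur=T back=1 fwd=2
After 8 (visit(H)): cur=H back=2 fwd=0
After 9 (back): cur=T back=1 fwd=1
After 10 (visit(P)): cur=P back=2 fwd=0
After 11 (back): cur=T back=1 fwd=1
After 12 (visit(K)): cur=K back=2 fwd=0
After 13 (back): cur=T back=1 fwd=1

T 1 1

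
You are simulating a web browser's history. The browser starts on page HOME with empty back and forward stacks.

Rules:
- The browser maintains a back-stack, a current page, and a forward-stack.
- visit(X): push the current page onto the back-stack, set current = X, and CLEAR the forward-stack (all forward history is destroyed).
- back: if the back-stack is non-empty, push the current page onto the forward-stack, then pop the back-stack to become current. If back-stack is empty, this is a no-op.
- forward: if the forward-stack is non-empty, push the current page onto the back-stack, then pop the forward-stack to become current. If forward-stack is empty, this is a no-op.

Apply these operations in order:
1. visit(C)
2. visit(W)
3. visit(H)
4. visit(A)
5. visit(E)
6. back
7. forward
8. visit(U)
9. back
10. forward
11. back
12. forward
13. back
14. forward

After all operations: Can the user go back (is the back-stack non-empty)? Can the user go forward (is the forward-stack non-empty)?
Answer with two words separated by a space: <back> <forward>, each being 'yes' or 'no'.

After 1 (visit(C)): cur=C back=1 fwd=0
After 2 (visit(W)): cur=W back=2 fwd=0
After 3 (visit(H)): cur=H back=3 fwd=0
After 4 (visit(A)): cur=A back=4 fwd=0
After 5 (visit(E)): cur=E back=5 fwd=0
After 6 (back): cur=A back=4 fwd=1
After 7 (forward): cur=E back=5 fwd=0
After 8 (visit(U)): cur=U back=6 fwd=0
After 9 (back): cur=E back=5 fwd=1
After 10 (forward): cur=U back=6 fwd=0
After 11 (back): cur=E back=5 fwd=1
After 12 (forward): cur=U back=6 fwd=0
After 13 (back): cur=E back=5 fwd=1
After 14 (forward): cur=U back=6 fwd=0

Answer: yes no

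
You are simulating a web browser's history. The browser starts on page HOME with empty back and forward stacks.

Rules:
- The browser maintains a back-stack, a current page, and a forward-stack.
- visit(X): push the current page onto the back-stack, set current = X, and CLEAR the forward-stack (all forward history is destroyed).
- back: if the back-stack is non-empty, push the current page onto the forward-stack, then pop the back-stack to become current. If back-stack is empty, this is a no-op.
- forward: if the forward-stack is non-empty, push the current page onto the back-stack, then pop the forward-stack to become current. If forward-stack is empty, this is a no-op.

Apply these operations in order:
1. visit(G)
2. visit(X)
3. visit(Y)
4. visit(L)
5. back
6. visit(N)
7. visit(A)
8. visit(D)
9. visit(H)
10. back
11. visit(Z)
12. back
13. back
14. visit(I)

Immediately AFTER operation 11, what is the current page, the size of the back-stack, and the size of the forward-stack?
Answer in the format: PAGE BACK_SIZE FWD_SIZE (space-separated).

After 1 (visit(G)): cur=G back=1 fwd=0
After 2 (visit(X)): cur=X back=2 fwd=0
After 3 (visit(Y)): cur=Y back=3 fwd=0
After 4 (visit(L)): cur=L back=4 fwd=0
After 5 (back): cur=Y back=3 fwd=1
After 6 (visit(N)): cur=N back=4 fwd=0
After 7 (visit(A)): cur=A back=5 fwd=0
After 8 (visit(D)): cur=D back=6 fwd=0
After 9 (visit(H)): cur=H back=7 fwd=0
After 10 (back): cur=D back=6 fwd=1
After 11 (visit(Z)): cur=Z back=7 fwd=0

Z 7 0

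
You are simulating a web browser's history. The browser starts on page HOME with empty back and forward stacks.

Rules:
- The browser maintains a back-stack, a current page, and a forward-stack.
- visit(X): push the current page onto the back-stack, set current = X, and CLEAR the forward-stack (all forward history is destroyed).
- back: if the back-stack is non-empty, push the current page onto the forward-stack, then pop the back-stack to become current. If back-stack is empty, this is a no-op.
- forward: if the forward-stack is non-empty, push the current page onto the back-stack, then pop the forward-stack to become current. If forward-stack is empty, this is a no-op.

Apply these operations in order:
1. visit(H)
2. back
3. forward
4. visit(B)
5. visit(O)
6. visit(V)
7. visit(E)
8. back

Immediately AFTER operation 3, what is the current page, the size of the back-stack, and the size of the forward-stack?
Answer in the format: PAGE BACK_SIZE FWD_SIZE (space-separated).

After 1 (visit(H)): cur=H back=1 fwd=0
After 2 (back): cur=HOME back=0 fwd=1
After 3 (forward): cur=H back=1 fwd=0

H 1 0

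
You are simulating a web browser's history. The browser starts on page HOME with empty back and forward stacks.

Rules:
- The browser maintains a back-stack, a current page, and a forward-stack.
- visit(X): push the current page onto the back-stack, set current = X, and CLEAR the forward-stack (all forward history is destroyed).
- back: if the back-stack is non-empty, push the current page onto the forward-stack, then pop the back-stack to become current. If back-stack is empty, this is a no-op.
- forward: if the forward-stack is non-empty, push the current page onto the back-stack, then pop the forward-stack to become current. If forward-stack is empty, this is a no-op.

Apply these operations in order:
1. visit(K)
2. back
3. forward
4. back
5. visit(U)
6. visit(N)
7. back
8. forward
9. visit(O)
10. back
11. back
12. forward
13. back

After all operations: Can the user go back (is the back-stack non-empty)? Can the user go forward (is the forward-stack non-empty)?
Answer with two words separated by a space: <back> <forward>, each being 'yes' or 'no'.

Answer: yes yes

Derivation:
After 1 (visit(K)): cur=K back=1 fwd=0
After 2 (back): cur=HOME back=0 fwd=1
After 3 (forward): cur=K back=1 fwd=0
After 4 (back): cur=HOME back=0 fwd=1
After 5 (visit(U)): cur=U back=1 fwd=0
After 6 (visit(N)): cur=N back=2 fwd=0
After 7 (back): cur=U back=1 fwd=1
After 8 (forward): cur=N back=2 fwd=0
After 9 (visit(O)): cur=O back=3 fwd=0
After 10 (back): cur=N back=2 fwd=1
After 11 (back): cur=U back=1 fwd=2
After 12 (forward): cur=N back=2 fwd=1
After 13 (back): cur=U back=1 fwd=2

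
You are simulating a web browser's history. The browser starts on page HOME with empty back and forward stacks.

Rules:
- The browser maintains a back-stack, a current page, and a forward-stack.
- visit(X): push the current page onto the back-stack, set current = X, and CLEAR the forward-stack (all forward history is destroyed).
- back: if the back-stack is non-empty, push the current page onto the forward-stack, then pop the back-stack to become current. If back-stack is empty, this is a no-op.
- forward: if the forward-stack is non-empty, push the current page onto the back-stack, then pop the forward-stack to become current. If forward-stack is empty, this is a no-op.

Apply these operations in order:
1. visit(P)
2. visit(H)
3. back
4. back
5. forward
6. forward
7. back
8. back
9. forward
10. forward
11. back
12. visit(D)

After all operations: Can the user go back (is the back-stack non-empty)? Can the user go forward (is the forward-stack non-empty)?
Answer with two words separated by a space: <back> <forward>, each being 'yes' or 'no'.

Answer: yes no

Derivation:
After 1 (visit(P)): cur=P back=1 fwd=0
After 2 (visit(H)): cur=H back=2 fwd=0
After 3 (back): cur=P back=1 fwd=1
After 4 (back): cur=HOME back=0 fwd=2
After 5 (forward): cur=P back=1 fwd=1
After 6 (forward): cur=H back=2 fwd=0
After 7 (back): cur=P back=1 fwd=1
After 8 (back): cur=HOME back=0 fwd=2
After 9 (forward): cur=P back=1 fwd=1
After 10 (forward): cur=H back=2 fwd=0
After 11 (back): cur=P back=1 fwd=1
After 12 (visit(D)): cur=D back=2 fwd=0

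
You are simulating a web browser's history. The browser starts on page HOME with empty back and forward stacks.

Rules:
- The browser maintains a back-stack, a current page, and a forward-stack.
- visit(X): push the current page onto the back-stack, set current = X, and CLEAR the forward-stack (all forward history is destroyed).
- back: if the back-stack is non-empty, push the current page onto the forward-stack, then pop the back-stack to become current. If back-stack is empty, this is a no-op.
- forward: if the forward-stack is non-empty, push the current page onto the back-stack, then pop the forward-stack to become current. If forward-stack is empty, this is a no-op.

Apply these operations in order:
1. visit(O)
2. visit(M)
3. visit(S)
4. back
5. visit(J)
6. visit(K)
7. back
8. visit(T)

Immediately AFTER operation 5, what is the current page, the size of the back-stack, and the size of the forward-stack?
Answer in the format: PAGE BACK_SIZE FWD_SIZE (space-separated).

After 1 (visit(O)): cur=O back=1 fwd=0
After 2 (visit(M)): cur=M back=2 fwd=0
After 3 (visit(S)): cur=S back=3 fwd=0
After 4 (back): cur=M back=2 fwd=1
After 5 (visit(J)): cur=J back=3 fwd=0

J 3 0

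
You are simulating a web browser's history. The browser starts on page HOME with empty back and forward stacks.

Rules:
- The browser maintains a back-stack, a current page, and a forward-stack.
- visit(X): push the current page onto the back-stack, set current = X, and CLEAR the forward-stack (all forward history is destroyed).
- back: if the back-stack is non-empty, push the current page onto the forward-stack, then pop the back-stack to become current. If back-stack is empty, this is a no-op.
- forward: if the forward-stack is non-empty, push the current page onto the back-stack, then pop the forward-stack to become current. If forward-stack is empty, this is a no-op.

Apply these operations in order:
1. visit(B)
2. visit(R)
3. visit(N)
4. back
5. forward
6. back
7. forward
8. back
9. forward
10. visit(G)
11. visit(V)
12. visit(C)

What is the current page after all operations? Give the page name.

After 1 (visit(B)): cur=B back=1 fwd=0
After 2 (visit(R)): cur=R back=2 fwd=0
After 3 (visit(N)): cur=N back=3 fwd=0
After 4 (back): cur=R back=2 fwd=1
After 5 (forward): cur=N back=3 fwd=0
After 6 (back): cur=R back=2 fwd=1
After 7 (forward): cur=N back=3 fwd=0
After 8 (back): cur=R back=2 fwd=1
After 9 (forward): cur=N back=3 fwd=0
After 10 (visit(G)): cur=G back=4 fwd=0
After 11 (visit(V)): cur=V back=5 fwd=0
After 12 (visit(C)): cur=C back=6 fwd=0

Answer: C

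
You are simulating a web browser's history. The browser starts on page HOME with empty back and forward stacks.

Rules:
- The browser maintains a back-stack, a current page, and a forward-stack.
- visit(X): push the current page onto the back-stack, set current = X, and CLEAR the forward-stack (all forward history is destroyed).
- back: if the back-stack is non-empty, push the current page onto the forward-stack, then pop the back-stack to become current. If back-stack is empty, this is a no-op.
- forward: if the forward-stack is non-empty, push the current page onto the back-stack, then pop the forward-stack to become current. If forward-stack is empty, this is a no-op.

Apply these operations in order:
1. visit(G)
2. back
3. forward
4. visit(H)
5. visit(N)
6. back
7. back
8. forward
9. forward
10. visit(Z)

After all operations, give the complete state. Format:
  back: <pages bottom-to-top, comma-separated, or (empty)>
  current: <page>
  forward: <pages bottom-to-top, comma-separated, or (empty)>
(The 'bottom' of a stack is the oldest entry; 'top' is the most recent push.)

After 1 (visit(G)): cur=G back=1 fwd=0
After 2 (back): cur=HOME back=0 fwd=1
After 3 (forward): cur=G back=1 fwd=0
After 4 (visit(H)): cur=H back=2 fwd=0
After 5 (visit(N)): cur=N back=3 fwd=0
After 6 (back): cur=H back=2 fwd=1
After 7 (back): cur=G back=1 fwd=2
After 8 (forward): cur=H back=2 fwd=1
After 9 (forward): cur=N back=3 fwd=0
After 10 (visit(Z)): cur=Z back=4 fwd=0

Answer: back: HOME,G,H,N
current: Z
forward: (empty)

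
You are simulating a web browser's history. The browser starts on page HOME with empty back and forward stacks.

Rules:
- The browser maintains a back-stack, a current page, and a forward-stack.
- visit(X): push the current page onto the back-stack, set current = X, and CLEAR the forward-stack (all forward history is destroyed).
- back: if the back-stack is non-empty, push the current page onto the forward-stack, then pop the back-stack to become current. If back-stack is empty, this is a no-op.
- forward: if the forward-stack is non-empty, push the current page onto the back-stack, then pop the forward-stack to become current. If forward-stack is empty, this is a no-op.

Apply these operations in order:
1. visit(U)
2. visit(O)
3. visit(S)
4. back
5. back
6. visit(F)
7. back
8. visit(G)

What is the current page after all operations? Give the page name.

After 1 (visit(U)): cur=U back=1 fwd=0
After 2 (visit(O)): cur=O back=2 fwd=0
After 3 (visit(S)): cur=S back=3 fwd=0
After 4 (back): cur=O back=2 fwd=1
After 5 (back): cur=U back=1 fwd=2
After 6 (visit(F)): cur=F back=2 fwd=0
After 7 (back): cur=U back=1 fwd=1
After 8 (visit(G)): cur=G back=2 fwd=0

Answer: G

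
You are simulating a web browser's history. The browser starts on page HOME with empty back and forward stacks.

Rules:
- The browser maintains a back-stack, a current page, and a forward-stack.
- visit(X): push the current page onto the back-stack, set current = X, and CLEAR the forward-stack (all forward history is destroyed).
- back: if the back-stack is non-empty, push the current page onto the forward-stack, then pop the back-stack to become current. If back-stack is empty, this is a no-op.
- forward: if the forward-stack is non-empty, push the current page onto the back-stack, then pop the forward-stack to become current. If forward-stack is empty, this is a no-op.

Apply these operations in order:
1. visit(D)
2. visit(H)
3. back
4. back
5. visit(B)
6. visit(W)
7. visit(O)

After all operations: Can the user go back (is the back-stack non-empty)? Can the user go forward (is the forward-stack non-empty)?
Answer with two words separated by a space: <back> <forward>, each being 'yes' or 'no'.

Answer: yes no

Derivation:
After 1 (visit(D)): cur=D back=1 fwd=0
After 2 (visit(H)): cur=H back=2 fwd=0
After 3 (back): cur=D back=1 fwd=1
After 4 (back): cur=HOME back=0 fwd=2
After 5 (visit(B)): cur=B back=1 fwd=0
After 6 (visit(W)): cur=W back=2 fwd=0
After 7 (visit(O)): cur=O back=3 fwd=0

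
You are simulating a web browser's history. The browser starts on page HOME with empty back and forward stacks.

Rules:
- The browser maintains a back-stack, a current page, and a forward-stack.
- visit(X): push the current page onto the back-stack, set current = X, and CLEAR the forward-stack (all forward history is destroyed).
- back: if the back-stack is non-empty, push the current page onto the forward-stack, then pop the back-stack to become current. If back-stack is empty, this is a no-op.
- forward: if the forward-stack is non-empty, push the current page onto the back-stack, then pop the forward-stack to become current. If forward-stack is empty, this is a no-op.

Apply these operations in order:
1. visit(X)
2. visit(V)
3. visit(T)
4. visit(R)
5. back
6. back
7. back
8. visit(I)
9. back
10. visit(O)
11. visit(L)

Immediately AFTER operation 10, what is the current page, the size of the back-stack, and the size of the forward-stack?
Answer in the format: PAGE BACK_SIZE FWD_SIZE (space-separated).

After 1 (visit(X)): cur=X back=1 fwd=0
After 2 (visit(V)): cur=V back=2 fwd=0
After 3 (visit(T)): cur=T back=3 fwd=0
After 4 (visit(R)): cur=R back=4 fwd=0
After 5 (back): cur=T back=3 fwd=1
After 6 (back): cur=V back=2 fwd=2
After 7 (back): cur=X back=1 fwd=3
After 8 (visit(I)): cur=I back=2 fwd=0
After 9 (back): cur=X back=1 fwd=1
After 10 (visit(O)): cur=O back=2 fwd=0

O 2 0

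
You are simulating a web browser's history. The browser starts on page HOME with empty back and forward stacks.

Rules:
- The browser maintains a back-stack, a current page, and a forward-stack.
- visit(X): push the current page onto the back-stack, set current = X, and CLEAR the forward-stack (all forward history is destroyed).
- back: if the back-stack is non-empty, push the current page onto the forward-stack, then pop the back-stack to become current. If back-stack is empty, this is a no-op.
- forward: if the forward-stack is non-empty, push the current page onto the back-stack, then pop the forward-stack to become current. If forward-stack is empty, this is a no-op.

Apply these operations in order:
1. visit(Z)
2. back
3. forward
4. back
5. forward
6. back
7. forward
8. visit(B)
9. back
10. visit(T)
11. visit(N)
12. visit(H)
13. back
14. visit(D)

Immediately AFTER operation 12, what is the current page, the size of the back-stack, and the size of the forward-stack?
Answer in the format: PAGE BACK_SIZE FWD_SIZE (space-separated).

After 1 (visit(Z)): cur=Z back=1 fwd=0
After 2 (back): cur=HOME back=0 fwd=1
After 3 (forward): cur=Z back=1 fwd=0
After 4 (back): cur=HOME back=0 fwd=1
After 5 (forward): cur=Z back=1 fwd=0
After 6 (back): cur=HOME back=0 fwd=1
After 7 (forward): cur=Z back=1 fwd=0
After 8 (visit(B)): cur=B back=2 fwd=0
After 9 (back): cur=Z back=1 fwd=1
After 10 (visit(T)): cur=T back=2 fwd=0
After 11 (visit(N)): cur=N back=3 fwd=0
After 12 (visit(H)): cur=H back=4 fwd=0

H 4 0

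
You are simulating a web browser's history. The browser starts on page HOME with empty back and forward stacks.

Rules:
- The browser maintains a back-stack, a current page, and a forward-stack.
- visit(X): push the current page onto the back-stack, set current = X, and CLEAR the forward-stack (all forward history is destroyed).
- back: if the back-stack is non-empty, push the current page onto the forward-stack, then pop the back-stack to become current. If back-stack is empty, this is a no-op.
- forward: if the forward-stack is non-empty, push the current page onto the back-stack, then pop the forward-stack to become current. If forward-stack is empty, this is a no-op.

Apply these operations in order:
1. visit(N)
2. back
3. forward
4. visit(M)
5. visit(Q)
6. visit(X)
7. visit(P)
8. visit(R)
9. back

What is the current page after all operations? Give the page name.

Answer: P

Derivation:
After 1 (visit(N)): cur=N back=1 fwd=0
After 2 (back): cur=HOME back=0 fwd=1
After 3 (forward): cur=N back=1 fwd=0
After 4 (visit(M)): cur=M back=2 fwd=0
After 5 (visit(Q)): cur=Q back=3 fwd=0
After 6 (visit(X)): cur=X back=4 fwd=0
After 7 (visit(P)): cur=P back=5 fwd=0
After 8 (visit(R)): cur=R back=6 fwd=0
After 9 (back): cur=P back=5 fwd=1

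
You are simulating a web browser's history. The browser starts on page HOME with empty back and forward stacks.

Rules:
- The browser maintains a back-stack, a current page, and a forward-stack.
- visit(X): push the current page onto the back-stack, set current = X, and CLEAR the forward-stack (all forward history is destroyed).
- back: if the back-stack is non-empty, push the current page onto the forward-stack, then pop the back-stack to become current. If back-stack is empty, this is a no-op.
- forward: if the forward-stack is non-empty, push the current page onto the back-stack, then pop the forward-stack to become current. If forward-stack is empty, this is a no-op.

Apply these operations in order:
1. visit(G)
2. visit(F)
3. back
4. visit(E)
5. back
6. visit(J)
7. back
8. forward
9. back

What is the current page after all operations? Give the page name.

After 1 (visit(G)): cur=G back=1 fwd=0
After 2 (visit(F)): cur=F back=2 fwd=0
After 3 (back): cur=G back=1 fwd=1
After 4 (visit(E)): cur=E back=2 fwd=0
After 5 (back): cur=G back=1 fwd=1
After 6 (visit(J)): cur=J back=2 fwd=0
After 7 (back): cur=G back=1 fwd=1
After 8 (forward): cur=J back=2 fwd=0
After 9 (back): cur=G back=1 fwd=1

Answer: G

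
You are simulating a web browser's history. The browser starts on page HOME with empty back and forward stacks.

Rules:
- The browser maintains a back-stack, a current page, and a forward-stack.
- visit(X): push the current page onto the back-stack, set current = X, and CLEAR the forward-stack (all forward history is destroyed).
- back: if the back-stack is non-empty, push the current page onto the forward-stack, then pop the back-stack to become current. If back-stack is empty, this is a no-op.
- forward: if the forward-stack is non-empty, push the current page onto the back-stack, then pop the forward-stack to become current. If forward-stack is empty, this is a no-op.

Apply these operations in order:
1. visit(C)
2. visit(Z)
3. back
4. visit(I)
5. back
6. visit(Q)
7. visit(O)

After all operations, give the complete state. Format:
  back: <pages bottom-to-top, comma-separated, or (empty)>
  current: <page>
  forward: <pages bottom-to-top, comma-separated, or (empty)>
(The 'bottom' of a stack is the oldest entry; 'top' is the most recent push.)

Answer: back: HOME,C,Q
current: O
forward: (empty)

Derivation:
After 1 (visit(C)): cur=C back=1 fwd=0
After 2 (visit(Z)): cur=Z back=2 fwd=0
After 3 (back): cur=C back=1 fwd=1
After 4 (visit(I)): cur=I back=2 fwd=0
After 5 (back): cur=C back=1 fwd=1
After 6 (visit(Q)): cur=Q back=2 fwd=0
After 7 (visit(O)): cur=O back=3 fwd=0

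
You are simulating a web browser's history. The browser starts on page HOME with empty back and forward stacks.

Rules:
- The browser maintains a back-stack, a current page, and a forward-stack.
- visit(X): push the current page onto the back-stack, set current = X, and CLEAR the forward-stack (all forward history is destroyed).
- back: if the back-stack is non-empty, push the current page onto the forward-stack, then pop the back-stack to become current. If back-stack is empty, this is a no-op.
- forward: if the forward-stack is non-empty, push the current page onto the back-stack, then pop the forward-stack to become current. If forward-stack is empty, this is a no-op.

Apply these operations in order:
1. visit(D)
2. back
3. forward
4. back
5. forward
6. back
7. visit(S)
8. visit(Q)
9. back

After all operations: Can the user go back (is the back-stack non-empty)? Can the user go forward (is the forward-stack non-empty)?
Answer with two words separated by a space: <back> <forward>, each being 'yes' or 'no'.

Answer: yes yes

Derivation:
After 1 (visit(D)): cur=D back=1 fwd=0
After 2 (back): cur=HOME back=0 fwd=1
After 3 (forward): cur=D back=1 fwd=0
After 4 (back): cur=HOME back=0 fwd=1
After 5 (forward): cur=D back=1 fwd=0
After 6 (back): cur=HOME back=0 fwd=1
After 7 (visit(S)): cur=S back=1 fwd=0
After 8 (visit(Q)): cur=Q back=2 fwd=0
After 9 (back): cur=S back=1 fwd=1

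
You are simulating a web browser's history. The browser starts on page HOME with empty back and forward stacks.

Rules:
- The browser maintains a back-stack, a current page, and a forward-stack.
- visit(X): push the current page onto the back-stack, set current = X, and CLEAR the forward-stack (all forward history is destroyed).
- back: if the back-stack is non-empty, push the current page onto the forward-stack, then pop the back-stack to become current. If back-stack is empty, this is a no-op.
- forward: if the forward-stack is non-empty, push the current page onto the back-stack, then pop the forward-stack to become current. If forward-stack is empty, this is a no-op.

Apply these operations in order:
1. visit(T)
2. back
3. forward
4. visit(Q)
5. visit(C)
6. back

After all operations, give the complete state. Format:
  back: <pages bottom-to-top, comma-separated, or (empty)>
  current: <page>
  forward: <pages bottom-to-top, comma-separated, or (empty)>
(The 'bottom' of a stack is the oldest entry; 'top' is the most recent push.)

After 1 (visit(T)): cur=T back=1 fwd=0
After 2 (back): cur=HOME back=0 fwd=1
After 3 (forward): cur=T back=1 fwd=0
After 4 (visit(Q)): cur=Q back=2 fwd=0
After 5 (visit(C)): cur=C back=3 fwd=0
After 6 (back): cur=Q back=2 fwd=1

Answer: back: HOME,T
current: Q
forward: C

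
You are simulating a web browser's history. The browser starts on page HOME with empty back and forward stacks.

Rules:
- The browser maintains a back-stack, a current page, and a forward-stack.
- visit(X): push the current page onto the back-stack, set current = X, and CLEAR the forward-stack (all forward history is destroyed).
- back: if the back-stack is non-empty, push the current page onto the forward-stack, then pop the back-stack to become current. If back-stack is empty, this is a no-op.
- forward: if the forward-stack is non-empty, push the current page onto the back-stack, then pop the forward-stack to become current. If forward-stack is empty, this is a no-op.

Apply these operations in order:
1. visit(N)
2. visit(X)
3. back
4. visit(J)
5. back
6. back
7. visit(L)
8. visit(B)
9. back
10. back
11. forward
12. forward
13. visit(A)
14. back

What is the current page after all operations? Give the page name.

Answer: B

Derivation:
After 1 (visit(N)): cur=N back=1 fwd=0
After 2 (visit(X)): cur=X back=2 fwd=0
After 3 (back): cur=N back=1 fwd=1
After 4 (visit(J)): cur=J back=2 fwd=0
After 5 (back): cur=N back=1 fwd=1
After 6 (back): cur=HOME back=0 fwd=2
After 7 (visit(L)): cur=L back=1 fwd=0
After 8 (visit(B)): cur=B back=2 fwd=0
After 9 (back): cur=L back=1 fwd=1
After 10 (back): cur=HOME back=0 fwd=2
After 11 (forward): cur=L back=1 fwd=1
After 12 (forward): cur=B back=2 fwd=0
After 13 (visit(A)): cur=A back=3 fwd=0
After 14 (back): cur=B back=2 fwd=1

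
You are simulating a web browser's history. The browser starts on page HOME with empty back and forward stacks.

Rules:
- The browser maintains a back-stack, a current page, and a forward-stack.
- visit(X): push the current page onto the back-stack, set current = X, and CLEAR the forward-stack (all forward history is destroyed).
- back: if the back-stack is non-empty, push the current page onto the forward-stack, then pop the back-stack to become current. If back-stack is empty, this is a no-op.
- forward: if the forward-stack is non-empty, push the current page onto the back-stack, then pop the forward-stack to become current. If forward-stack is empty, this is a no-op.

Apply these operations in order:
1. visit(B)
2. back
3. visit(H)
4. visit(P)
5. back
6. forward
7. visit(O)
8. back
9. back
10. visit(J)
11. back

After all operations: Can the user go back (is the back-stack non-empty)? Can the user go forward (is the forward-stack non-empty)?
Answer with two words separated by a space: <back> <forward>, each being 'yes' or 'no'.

After 1 (visit(B)): cur=B back=1 fwd=0
After 2 (back): cur=HOME back=0 fwd=1
After 3 (visit(H)): cur=H back=1 fwd=0
After 4 (visit(P)): cur=P back=2 fwd=0
After 5 (back): cur=H back=1 fwd=1
After 6 (forward): cur=P back=2 fwd=0
After 7 (visit(O)): cur=O back=3 fwd=0
After 8 (back): cur=P back=2 fwd=1
After 9 (back): cur=H back=1 fwd=2
After 10 (visit(J)): cur=J back=2 fwd=0
After 11 (back): cur=H back=1 fwd=1

Answer: yes yes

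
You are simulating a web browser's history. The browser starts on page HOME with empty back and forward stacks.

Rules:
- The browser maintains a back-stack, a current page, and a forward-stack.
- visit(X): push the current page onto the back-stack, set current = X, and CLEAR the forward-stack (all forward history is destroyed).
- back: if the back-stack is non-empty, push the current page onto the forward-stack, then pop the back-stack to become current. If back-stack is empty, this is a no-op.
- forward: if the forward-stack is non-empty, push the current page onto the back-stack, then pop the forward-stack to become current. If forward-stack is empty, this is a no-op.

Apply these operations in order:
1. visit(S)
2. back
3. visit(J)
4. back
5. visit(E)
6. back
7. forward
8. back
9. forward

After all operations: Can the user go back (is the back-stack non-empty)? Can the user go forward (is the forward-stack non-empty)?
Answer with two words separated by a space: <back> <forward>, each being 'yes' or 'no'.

Answer: yes no

Derivation:
After 1 (visit(S)): cur=S back=1 fwd=0
After 2 (back): cur=HOME back=0 fwd=1
After 3 (visit(J)): cur=J back=1 fwd=0
After 4 (back): cur=HOME back=0 fwd=1
After 5 (visit(E)): cur=E back=1 fwd=0
After 6 (back): cur=HOME back=0 fwd=1
After 7 (forward): cur=E back=1 fwd=0
After 8 (back): cur=HOME back=0 fwd=1
After 9 (forward): cur=E back=1 fwd=0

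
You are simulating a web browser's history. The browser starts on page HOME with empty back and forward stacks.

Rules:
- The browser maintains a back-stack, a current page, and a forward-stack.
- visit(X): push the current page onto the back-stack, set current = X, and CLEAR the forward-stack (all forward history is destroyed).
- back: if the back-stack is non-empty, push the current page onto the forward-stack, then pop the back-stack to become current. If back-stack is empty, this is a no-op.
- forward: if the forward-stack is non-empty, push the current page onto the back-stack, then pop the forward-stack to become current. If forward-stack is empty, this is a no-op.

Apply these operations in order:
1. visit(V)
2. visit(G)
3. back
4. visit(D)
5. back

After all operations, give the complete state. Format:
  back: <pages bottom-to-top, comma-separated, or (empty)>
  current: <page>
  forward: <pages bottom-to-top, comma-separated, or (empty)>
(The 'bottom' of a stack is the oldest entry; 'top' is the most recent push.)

Answer: back: HOME
current: V
forward: D

Derivation:
After 1 (visit(V)): cur=V back=1 fwd=0
After 2 (visit(G)): cur=G back=2 fwd=0
After 3 (back): cur=V back=1 fwd=1
After 4 (visit(D)): cur=D back=2 fwd=0
After 5 (back): cur=V back=1 fwd=1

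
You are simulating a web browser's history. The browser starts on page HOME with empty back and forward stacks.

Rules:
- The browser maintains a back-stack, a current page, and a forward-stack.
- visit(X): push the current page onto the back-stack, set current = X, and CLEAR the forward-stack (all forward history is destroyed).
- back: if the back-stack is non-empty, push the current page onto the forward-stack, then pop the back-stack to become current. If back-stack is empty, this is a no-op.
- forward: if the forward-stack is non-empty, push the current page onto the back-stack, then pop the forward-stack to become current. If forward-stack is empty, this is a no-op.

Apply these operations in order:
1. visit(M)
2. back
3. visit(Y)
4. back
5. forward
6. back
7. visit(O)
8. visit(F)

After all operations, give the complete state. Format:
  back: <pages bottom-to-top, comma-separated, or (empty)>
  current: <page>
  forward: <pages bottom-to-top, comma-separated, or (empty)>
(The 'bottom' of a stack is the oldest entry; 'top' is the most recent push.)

Answer: back: HOME,O
current: F
forward: (empty)

Derivation:
After 1 (visit(M)): cur=M back=1 fwd=0
After 2 (back): cur=HOME back=0 fwd=1
After 3 (visit(Y)): cur=Y back=1 fwd=0
After 4 (back): cur=HOME back=0 fwd=1
After 5 (forward): cur=Y back=1 fwd=0
After 6 (back): cur=HOME back=0 fwd=1
After 7 (visit(O)): cur=O back=1 fwd=0
After 8 (visit(F)): cur=F back=2 fwd=0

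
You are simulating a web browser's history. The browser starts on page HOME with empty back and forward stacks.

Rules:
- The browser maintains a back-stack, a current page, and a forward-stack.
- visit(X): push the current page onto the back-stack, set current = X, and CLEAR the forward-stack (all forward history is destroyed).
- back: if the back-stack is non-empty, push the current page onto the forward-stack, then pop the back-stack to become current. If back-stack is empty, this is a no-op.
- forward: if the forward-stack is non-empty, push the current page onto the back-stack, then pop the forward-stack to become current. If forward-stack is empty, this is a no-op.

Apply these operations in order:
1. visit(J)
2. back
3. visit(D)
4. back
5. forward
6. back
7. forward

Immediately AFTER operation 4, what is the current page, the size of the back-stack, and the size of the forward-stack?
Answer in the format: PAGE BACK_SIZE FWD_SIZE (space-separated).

After 1 (visit(J)): cur=J back=1 fwd=0
After 2 (back): cur=HOME back=0 fwd=1
After 3 (visit(D)): cur=D back=1 fwd=0
After 4 (back): cur=HOME back=0 fwd=1

HOME 0 1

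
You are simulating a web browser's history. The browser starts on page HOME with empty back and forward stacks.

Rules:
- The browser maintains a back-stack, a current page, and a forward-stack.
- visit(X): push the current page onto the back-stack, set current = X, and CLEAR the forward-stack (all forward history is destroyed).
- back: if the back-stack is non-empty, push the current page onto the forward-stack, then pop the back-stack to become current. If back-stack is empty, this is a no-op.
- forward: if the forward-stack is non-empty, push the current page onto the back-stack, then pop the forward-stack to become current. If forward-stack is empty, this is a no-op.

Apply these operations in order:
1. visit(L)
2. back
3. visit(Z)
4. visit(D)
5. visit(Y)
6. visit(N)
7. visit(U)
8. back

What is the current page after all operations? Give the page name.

Answer: N

Derivation:
After 1 (visit(L)): cur=L back=1 fwd=0
After 2 (back): cur=HOME back=0 fwd=1
After 3 (visit(Z)): cur=Z back=1 fwd=0
After 4 (visit(D)): cur=D back=2 fwd=0
After 5 (visit(Y)): cur=Y back=3 fwd=0
After 6 (visit(N)): cur=N back=4 fwd=0
After 7 (visit(U)): cur=U back=5 fwd=0
After 8 (back): cur=N back=4 fwd=1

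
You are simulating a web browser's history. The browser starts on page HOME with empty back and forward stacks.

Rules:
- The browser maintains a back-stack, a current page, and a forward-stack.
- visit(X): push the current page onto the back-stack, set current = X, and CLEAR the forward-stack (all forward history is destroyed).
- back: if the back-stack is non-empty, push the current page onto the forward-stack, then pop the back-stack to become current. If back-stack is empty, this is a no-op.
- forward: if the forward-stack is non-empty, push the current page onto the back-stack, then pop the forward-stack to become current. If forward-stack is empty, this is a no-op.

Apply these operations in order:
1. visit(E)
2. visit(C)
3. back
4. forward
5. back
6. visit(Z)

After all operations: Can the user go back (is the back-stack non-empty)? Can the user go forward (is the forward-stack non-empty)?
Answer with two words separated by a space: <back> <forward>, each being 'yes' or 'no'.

After 1 (visit(E)): cur=E back=1 fwd=0
After 2 (visit(C)): cur=C back=2 fwd=0
After 3 (back): cur=E back=1 fwd=1
After 4 (forward): cur=C back=2 fwd=0
After 5 (back): cur=E back=1 fwd=1
After 6 (visit(Z)): cur=Z back=2 fwd=0

Answer: yes no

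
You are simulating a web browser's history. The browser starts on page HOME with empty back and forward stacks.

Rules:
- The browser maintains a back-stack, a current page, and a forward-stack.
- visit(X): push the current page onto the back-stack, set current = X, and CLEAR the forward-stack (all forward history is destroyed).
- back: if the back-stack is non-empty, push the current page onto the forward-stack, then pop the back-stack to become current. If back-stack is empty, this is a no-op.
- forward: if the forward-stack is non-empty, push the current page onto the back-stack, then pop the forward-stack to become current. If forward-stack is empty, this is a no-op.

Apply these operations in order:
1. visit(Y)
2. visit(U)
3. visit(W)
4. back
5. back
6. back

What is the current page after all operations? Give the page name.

Answer: HOME

Derivation:
After 1 (visit(Y)): cur=Y back=1 fwd=0
After 2 (visit(U)): cur=U back=2 fwd=0
After 3 (visit(W)): cur=W back=3 fwd=0
After 4 (back): cur=U back=2 fwd=1
After 5 (back): cur=Y back=1 fwd=2
After 6 (back): cur=HOME back=0 fwd=3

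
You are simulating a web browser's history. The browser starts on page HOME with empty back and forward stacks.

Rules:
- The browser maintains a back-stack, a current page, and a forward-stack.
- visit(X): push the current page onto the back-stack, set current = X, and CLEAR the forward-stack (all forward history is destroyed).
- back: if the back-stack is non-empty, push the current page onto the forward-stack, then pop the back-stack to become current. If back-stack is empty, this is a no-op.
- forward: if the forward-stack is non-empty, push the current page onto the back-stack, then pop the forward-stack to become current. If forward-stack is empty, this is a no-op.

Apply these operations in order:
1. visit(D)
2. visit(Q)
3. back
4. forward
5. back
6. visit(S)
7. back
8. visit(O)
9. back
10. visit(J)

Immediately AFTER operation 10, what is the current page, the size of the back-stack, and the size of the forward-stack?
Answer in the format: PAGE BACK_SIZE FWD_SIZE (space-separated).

After 1 (visit(D)): cur=D back=1 fwd=0
After 2 (visit(Q)): cur=Q back=2 fwd=0
After 3 (back): cur=D back=1 fwd=1
After 4 (forward): cur=Q back=2 fwd=0
After 5 (back): cur=D back=1 fwd=1
After 6 (visit(S)): cur=S back=2 fwd=0
After 7 (back): cur=D back=1 fwd=1
After 8 (visit(O)): cur=O back=2 fwd=0
After 9 (back): cur=D back=1 fwd=1
After 10 (visit(J)): cur=J back=2 fwd=0

J 2 0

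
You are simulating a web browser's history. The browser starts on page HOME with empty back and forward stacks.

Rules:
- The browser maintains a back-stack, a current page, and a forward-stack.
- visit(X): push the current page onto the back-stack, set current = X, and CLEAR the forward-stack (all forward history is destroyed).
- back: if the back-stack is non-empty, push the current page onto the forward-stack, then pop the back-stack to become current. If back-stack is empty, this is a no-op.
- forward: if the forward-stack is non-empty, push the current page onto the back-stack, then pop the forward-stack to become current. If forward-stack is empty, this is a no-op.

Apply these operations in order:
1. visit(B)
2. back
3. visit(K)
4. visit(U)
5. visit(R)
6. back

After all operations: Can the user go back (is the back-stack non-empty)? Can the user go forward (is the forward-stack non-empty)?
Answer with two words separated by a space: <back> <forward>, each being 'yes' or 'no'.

Answer: yes yes

Derivation:
After 1 (visit(B)): cur=B back=1 fwd=0
After 2 (back): cur=HOME back=0 fwd=1
After 3 (visit(K)): cur=K back=1 fwd=0
After 4 (visit(U)): cur=U back=2 fwd=0
After 5 (visit(R)): cur=R back=3 fwd=0
After 6 (back): cur=U back=2 fwd=1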